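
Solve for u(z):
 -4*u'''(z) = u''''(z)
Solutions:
 u(z) = C1 + C2*z + C3*z^2 + C4*exp(-4*z)


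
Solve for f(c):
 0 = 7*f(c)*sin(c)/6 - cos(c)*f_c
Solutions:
 f(c) = C1/cos(c)^(7/6)


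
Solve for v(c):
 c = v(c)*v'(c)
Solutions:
 v(c) = -sqrt(C1 + c^2)
 v(c) = sqrt(C1 + c^2)


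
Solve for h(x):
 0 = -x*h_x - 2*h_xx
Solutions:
 h(x) = C1 + C2*erf(x/2)


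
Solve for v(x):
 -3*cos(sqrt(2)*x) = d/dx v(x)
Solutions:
 v(x) = C1 - 3*sqrt(2)*sin(sqrt(2)*x)/2


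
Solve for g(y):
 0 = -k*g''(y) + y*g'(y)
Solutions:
 g(y) = C1 + C2*erf(sqrt(2)*y*sqrt(-1/k)/2)/sqrt(-1/k)


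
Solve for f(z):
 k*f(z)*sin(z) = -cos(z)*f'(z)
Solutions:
 f(z) = C1*exp(k*log(cos(z)))


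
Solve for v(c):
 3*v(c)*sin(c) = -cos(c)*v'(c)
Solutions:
 v(c) = C1*cos(c)^3


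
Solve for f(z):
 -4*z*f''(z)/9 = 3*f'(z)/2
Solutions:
 f(z) = C1 + C2/z^(19/8)


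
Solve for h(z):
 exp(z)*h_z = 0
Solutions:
 h(z) = C1


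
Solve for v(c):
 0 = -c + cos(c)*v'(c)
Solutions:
 v(c) = C1 + Integral(c/cos(c), c)


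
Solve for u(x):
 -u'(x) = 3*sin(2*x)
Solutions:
 u(x) = C1 + 3*cos(2*x)/2


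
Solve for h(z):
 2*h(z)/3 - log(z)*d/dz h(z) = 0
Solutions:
 h(z) = C1*exp(2*li(z)/3)


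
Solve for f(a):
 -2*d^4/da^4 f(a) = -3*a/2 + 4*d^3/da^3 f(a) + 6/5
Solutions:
 f(a) = C1 + C2*a + C3*a^2 + C4*exp(-2*a) + a^4/64 - 13*a^3/160


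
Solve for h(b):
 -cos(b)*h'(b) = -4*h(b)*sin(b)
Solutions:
 h(b) = C1/cos(b)^4


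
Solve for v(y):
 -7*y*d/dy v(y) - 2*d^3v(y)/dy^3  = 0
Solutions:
 v(y) = C1 + Integral(C2*airyai(-2^(2/3)*7^(1/3)*y/2) + C3*airybi(-2^(2/3)*7^(1/3)*y/2), y)


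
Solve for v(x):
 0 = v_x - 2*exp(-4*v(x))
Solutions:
 v(x) = log(-I*(C1 + 8*x)^(1/4))
 v(x) = log(I*(C1 + 8*x)^(1/4))
 v(x) = log(-(C1 + 8*x)^(1/4))
 v(x) = log(C1 + 8*x)/4


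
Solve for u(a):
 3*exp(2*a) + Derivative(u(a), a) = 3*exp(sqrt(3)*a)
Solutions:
 u(a) = C1 - 3*exp(2*a)/2 + sqrt(3)*exp(sqrt(3)*a)


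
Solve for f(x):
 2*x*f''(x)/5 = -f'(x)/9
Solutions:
 f(x) = C1 + C2*x^(13/18)


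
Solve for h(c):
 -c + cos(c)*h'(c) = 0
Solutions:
 h(c) = C1 + Integral(c/cos(c), c)


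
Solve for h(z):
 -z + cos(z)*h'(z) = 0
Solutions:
 h(z) = C1 + Integral(z/cos(z), z)


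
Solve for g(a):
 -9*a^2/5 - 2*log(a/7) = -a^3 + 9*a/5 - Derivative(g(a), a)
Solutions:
 g(a) = C1 - a^4/4 + 3*a^3/5 + 9*a^2/10 + 2*a*log(a) - 2*a*log(7) - 2*a


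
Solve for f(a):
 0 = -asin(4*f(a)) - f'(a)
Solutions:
 Integral(1/asin(4*_y), (_y, f(a))) = C1 - a


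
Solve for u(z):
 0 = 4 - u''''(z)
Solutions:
 u(z) = C1 + C2*z + C3*z^2 + C4*z^3 + z^4/6


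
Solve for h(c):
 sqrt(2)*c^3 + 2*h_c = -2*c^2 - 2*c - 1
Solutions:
 h(c) = C1 - sqrt(2)*c^4/8 - c^3/3 - c^2/2 - c/2


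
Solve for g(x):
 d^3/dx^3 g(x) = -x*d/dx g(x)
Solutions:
 g(x) = C1 + Integral(C2*airyai(-x) + C3*airybi(-x), x)


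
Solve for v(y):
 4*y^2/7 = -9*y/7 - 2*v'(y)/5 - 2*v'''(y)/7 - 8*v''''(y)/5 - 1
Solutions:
 v(y) = C1 + C2*exp(y*(-10 + 25/(84*sqrt(780549) + 74213)^(1/3) + (84*sqrt(780549) + 74213)^(1/3))/168)*sin(sqrt(3)*y*(-(84*sqrt(780549) + 74213)^(1/3) + 25/(84*sqrt(780549) + 74213)^(1/3))/168) + C3*exp(y*(-10 + 25/(84*sqrt(780549) + 74213)^(1/3) + (84*sqrt(780549) + 74213)^(1/3))/168)*cos(sqrt(3)*y*(-(84*sqrt(780549) + 74213)^(1/3) + 25/(84*sqrt(780549) + 74213)^(1/3))/168) + C4*exp(-y*(25/(84*sqrt(780549) + 74213)^(1/3) + 5 + (84*sqrt(780549) + 74213)^(1/3))/84) - 10*y^3/21 - 45*y^2/28 - 45*y/98


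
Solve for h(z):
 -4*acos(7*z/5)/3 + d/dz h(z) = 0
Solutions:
 h(z) = C1 + 4*z*acos(7*z/5)/3 - 4*sqrt(25 - 49*z^2)/21


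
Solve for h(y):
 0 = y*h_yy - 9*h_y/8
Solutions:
 h(y) = C1 + C2*y^(17/8)


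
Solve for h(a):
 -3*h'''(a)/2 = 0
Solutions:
 h(a) = C1 + C2*a + C3*a^2


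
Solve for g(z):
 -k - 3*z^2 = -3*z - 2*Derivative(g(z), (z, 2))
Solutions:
 g(z) = C1 + C2*z + k*z^2/4 + z^4/8 - z^3/4


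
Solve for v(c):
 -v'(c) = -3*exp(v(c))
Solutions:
 v(c) = log(-1/(C1 + 3*c))


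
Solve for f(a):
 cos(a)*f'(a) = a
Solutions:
 f(a) = C1 + Integral(a/cos(a), a)


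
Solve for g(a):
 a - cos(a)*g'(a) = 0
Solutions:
 g(a) = C1 + Integral(a/cos(a), a)


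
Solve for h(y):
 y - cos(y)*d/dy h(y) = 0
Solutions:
 h(y) = C1 + Integral(y/cos(y), y)


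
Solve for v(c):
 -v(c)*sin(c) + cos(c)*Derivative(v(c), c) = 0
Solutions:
 v(c) = C1/cos(c)


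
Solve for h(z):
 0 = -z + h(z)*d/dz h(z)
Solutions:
 h(z) = -sqrt(C1 + z^2)
 h(z) = sqrt(C1 + z^2)


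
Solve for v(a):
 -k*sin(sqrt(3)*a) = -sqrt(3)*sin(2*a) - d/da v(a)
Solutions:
 v(a) = C1 - sqrt(3)*k*cos(sqrt(3)*a)/3 + sqrt(3)*cos(2*a)/2


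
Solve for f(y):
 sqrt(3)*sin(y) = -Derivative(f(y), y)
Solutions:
 f(y) = C1 + sqrt(3)*cos(y)


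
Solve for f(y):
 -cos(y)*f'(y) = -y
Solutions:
 f(y) = C1 + Integral(y/cos(y), y)


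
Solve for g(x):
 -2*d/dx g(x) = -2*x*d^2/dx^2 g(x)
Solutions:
 g(x) = C1 + C2*x^2


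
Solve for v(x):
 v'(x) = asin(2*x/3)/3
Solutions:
 v(x) = C1 + x*asin(2*x/3)/3 + sqrt(9 - 4*x^2)/6


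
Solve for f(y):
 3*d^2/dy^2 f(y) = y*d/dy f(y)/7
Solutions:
 f(y) = C1 + C2*erfi(sqrt(42)*y/42)


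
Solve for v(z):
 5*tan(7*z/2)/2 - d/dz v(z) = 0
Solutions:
 v(z) = C1 - 5*log(cos(7*z/2))/7


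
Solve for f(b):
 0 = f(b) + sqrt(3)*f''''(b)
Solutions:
 f(b) = (C1*sin(sqrt(2)*3^(7/8)*b/6) + C2*cos(sqrt(2)*3^(7/8)*b/6))*exp(-sqrt(2)*3^(7/8)*b/6) + (C3*sin(sqrt(2)*3^(7/8)*b/6) + C4*cos(sqrt(2)*3^(7/8)*b/6))*exp(sqrt(2)*3^(7/8)*b/6)


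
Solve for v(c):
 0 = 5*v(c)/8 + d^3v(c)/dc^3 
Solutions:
 v(c) = C3*exp(-5^(1/3)*c/2) + (C1*sin(sqrt(3)*5^(1/3)*c/4) + C2*cos(sqrt(3)*5^(1/3)*c/4))*exp(5^(1/3)*c/4)


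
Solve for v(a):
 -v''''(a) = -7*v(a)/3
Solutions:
 v(a) = C1*exp(-3^(3/4)*7^(1/4)*a/3) + C2*exp(3^(3/4)*7^(1/4)*a/3) + C3*sin(3^(3/4)*7^(1/4)*a/3) + C4*cos(3^(3/4)*7^(1/4)*a/3)


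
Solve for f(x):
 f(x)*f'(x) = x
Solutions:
 f(x) = -sqrt(C1 + x^2)
 f(x) = sqrt(C1 + x^2)


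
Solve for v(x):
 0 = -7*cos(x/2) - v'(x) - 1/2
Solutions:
 v(x) = C1 - x/2 - 14*sin(x/2)


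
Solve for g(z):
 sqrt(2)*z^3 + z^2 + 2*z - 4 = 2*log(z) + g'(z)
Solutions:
 g(z) = C1 + sqrt(2)*z^4/4 + z^3/3 + z^2 - 2*z*log(z) - 2*z


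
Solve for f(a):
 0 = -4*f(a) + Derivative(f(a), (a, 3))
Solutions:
 f(a) = C3*exp(2^(2/3)*a) + (C1*sin(2^(2/3)*sqrt(3)*a/2) + C2*cos(2^(2/3)*sqrt(3)*a/2))*exp(-2^(2/3)*a/2)


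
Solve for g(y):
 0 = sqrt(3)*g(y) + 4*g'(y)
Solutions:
 g(y) = C1*exp(-sqrt(3)*y/4)


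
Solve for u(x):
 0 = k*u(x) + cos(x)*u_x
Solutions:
 u(x) = C1*exp(k*(log(sin(x) - 1) - log(sin(x) + 1))/2)


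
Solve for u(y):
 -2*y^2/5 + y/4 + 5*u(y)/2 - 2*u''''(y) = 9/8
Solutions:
 u(y) = C1*exp(-sqrt(2)*5^(1/4)*y/2) + C2*exp(sqrt(2)*5^(1/4)*y/2) + C3*sin(sqrt(2)*5^(1/4)*y/2) + C4*cos(sqrt(2)*5^(1/4)*y/2) + 4*y^2/25 - y/10 + 9/20


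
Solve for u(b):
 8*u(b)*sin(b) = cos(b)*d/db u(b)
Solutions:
 u(b) = C1/cos(b)^8


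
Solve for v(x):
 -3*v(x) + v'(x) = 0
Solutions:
 v(x) = C1*exp(3*x)


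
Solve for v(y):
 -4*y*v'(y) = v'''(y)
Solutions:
 v(y) = C1 + Integral(C2*airyai(-2^(2/3)*y) + C3*airybi(-2^(2/3)*y), y)


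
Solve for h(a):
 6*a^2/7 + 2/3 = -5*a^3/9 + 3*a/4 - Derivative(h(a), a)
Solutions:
 h(a) = C1 - 5*a^4/36 - 2*a^3/7 + 3*a^2/8 - 2*a/3


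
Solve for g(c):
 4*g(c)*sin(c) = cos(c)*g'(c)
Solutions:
 g(c) = C1/cos(c)^4


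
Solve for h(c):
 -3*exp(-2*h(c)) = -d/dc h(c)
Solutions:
 h(c) = log(-sqrt(C1 + 6*c))
 h(c) = log(C1 + 6*c)/2


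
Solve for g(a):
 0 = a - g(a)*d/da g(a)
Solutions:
 g(a) = -sqrt(C1 + a^2)
 g(a) = sqrt(C1 + a^2)


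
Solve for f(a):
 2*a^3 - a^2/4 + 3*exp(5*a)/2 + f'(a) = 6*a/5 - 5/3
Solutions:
 f(a) = C1 - a^4/2 + a^3/12 + 3*a^2/5 - 5*a/3 - 3*exp(5*a)/10


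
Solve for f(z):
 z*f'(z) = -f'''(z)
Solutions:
 f(z) = C1 + Integral(C2*airyai(-z) + C3*airybi(-z), z)


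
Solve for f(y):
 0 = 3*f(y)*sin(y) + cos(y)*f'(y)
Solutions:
 f(y) = C1*cos(y)^3


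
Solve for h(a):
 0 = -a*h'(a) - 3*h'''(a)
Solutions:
 h(a) = C1 + Integral(C2*airyai(-3^(2/3)*a/3) + C3*airybi(-3^(2/3)*a/3), a)


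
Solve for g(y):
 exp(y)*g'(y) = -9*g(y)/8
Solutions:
 g(y) = C1*exp(9*exp(-y)/8)


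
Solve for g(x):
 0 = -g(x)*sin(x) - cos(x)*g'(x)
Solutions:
 g(x) = C1*cos(x)


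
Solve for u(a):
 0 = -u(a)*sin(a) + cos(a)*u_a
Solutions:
 u(a) = C1/cos(a)


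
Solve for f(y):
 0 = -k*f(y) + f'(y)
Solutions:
 f(y) = C1*exp(k*y)


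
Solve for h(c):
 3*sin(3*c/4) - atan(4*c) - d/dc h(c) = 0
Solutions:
 h(c) = C1 - c*atan(4*c) + log(16*c^2 + 1)/8 - 4*cos(3*c/4)


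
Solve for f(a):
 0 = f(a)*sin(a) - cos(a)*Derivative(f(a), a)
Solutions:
 f(a) = C1/cos(a)


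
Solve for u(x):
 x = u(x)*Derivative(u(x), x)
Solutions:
 u(x) = -sqrt(C1 + x^2)
 u(x) = sqrt(C1 + x^2)


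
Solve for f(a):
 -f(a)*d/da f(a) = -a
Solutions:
 f(a) = -sqrt(C1 + a^2)
 f(a) = sqrt(C1 + a^2)


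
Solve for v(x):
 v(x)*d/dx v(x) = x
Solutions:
 v(x) = -sqrt(C1 + x^2)
 v(x) = sqrt(C1 + x^2)


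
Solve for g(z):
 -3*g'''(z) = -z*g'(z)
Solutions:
 g(z) = C1 + Integral(C2*airyai(3^(2/3)*z/3) + C3*airybi(3^(2/3)*z/3), z)


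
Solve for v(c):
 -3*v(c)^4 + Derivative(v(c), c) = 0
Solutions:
 v(c) = (-1/(C1 + 9*c))^(1/3)
 v(c) = (-1/(C1 + 3*c))^(1/3)*(-3^(2/3) - 3*3^(1/6)*I)/6
 v(c) = (-1/(C1 + 3*c))^(1/3)*(-3^(2/3) + 3*3^(1/6)*I)/6


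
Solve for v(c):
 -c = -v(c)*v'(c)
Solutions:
 v(c) = -sqrt(C1 + c^2)
 v(c) = sqrt(C1 + c^2)


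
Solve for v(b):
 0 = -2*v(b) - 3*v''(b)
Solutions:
 v(b) = C1*sin(sqrt(6)*b/3) + C2*cos(sqrt(6)*b/3)


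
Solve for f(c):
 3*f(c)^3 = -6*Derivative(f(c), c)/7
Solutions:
 f(c) = -sqrt(-1/(C1 - 7*c))
 f(c) = sqrt(-1/(C1 - 7*c))


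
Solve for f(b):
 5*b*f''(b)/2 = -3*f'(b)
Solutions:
 f(b) = C1 + C2/b^(1/5)


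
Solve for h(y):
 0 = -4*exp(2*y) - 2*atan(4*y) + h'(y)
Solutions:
 h(y) = C1 + 2*y*atan(4*y) + 2*exp(2*y) - log(16*y^2 + 1)/4


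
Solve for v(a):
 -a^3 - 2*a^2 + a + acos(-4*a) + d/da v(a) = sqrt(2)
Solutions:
 v(a) = C1 + a^4/4 + 2*a^3/3 - a^2/2 - a*acos(-4*a) + sqrt(2)*a - sqrt(1 - 16*a^2)/4


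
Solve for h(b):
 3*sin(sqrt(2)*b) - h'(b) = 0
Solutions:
 h(b) = C1 - 3*sqrt(2)*cos(sqrt(2)*b)/2


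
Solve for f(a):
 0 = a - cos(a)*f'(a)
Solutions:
 f(a) = C1 + Integral(a/cos(a), a)


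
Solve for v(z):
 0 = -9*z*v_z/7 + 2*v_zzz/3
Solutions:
 v(z) = C1 + Integral(C2*airyai(3*14^(2/3)*z/14) + C3*airybi(3*14^(2/3)*z/14), z)


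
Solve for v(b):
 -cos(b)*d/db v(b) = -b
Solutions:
 v(b) = C1 + Integral(b/cos(b), b)


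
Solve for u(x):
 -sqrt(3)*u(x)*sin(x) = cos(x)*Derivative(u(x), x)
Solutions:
 u(x) = C1*cos(x)^(sqrt(3))


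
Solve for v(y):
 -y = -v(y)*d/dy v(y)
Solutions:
 v(y) = -sqrt(C1 + y^2)
 v(y) = sqrt(C1 + y^2)


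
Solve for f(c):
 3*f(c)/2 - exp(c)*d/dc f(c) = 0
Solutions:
 f(c) = C1*exp(-3*exp(-c)/2)


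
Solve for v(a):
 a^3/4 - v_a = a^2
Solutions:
 v(a) = C1 + a^4/16 - a^3/3


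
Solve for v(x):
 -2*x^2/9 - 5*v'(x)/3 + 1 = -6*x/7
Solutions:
 v(x) = C1 - 2*x^3/45 + 9*x^2/35 + 3*x/5


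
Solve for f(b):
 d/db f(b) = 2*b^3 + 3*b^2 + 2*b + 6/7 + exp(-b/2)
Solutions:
 f(b) = C1 + b^4/2 + b^3 + b^2 + 6*b/7 - 2*exp(-b/2)


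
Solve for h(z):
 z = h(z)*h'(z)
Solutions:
 h(z) = -sqrt(C1 + z^2)
 h(z) = sqrt(C1 + z^2)


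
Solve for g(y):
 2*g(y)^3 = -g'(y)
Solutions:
 g(y) = -sqrt(2)*sqrt(-1/(C1 - 2*y))/2
 g(y) = sqrt(2)*sqrt(-1/(C1 - 2*y))/2


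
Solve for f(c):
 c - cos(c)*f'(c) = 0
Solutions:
 f(c) = C1 + Integral(c/cos(c), c)


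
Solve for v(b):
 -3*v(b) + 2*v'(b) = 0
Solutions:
 v(b) = C1*exp(3*b/2)


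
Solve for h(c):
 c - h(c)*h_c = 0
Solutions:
 h(c) = -sqrt(C1 + c^2)
 h(c) = sqrt(C1 + c^2)


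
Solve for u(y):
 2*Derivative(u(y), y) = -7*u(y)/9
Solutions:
 u(y) = C1*exp(-7*y/18)


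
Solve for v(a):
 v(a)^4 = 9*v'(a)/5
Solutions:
 v(a) = 3^(1/3)*(-1/(C1 + 5*a))^(1/3)
 v(a) = (-1/(C1 + 5*a))^(1/3)*(-3^(1/3) - 3^(5/6)*I)/2
 v(a) = (-1/(C1 + 5*a))^(1/3)*(-3^(1/3) + 3^(5/6)*I)/2


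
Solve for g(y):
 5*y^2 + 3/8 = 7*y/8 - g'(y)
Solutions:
 g(y) = C1 - 5*y^3/3 + 7*y^2/16 - 3*y/8


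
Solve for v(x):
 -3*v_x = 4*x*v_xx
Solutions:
 v(x) = C1 + C2*x^(1/4)


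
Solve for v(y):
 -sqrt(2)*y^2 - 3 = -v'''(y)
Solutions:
 v(y) = C1 + C2*y + C3*y^2 + sqrt(2)*y^5/60 + y^3/2


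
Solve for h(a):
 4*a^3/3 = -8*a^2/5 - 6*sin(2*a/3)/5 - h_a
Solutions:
 h(a) = C1 - a^4/3 - 8*a^3/15 + 9*cos(2*a/3)/5


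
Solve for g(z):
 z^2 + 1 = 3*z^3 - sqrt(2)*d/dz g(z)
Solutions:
 g(z) = C1 + 3*sqrt(2)*z^4/8 - sqrt(2)*z^3/6 - sqrt(2)*z/2


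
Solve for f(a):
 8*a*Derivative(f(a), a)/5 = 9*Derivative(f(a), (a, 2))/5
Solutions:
 f(a) = C1 + C2*erfi(2*a/3)


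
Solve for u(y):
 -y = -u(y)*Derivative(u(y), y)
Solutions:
 u(y) = -sqrt(C1 + y^2)
 u(y) = sqrt(C1 + y^2)


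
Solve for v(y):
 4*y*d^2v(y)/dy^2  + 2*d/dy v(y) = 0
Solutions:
 v(y) = C1 + C2*sqrt(y)


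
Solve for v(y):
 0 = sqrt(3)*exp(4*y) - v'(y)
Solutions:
 v(y) = C1 + sqrt(3)*exp(4*y)/4


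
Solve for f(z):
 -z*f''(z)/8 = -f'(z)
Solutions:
 f(z) = C1 + C2*z^9


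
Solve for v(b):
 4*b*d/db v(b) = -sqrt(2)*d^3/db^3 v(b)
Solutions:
 v(b) = C1 + Integral(C2*airyai(-sqrt(2)*b) + C3*airybi(-sqrt(2)*b), b)


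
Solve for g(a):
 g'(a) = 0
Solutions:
 g(a) = C1


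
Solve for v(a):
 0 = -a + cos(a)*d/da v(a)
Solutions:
 v(a) = C1 + Integral(a/cos(a), a)


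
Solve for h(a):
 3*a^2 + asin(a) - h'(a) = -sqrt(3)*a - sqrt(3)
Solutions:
 h(a) = C1 + a^3 + sqrt(3)*a^2/2 + a*asin(a) + sqrt(3)*a + sqrt(1 - a^2)


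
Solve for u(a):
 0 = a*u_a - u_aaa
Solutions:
 u(a) = C1 + Integral(C2*airyai(a) + C3*airybi(a), a)


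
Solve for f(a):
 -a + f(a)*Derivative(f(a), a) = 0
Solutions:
 f(a) = -sqrt(C1 + a^2)
 f(a) = sqrt(C1 + a^2)


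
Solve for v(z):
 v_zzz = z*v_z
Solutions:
 v(z) = C1 + Integral(C2*airyai(z) + C3*airybi(z), z)


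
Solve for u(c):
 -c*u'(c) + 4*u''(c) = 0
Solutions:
 u(c) = C1 + C2*erfi(sqrt(2)*c/4)


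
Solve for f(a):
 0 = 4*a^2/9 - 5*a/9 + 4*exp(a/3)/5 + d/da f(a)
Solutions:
 f(a) = C1 - 4*a^3/27 + 5*a^2/18 - 12*exp(a/3)/5


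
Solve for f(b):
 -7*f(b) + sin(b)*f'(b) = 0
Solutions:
 f(b) = C1*sqrt(cos(b) - 1)*(cos(b)^3 - 3*cos(b)^2 + 3*cos(b) - 1)/(sqrt(cos(b) + 1)*(cos(b)^3 + 3*cos(b)^2 + 3*cos(b) + 1))


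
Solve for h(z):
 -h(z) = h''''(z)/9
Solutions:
 h(z) = (C1*sin(sqrt(6)*z/2) + C2*cos(sqrt(6)*z/2))*exp(-sqrt(6)*z/2) + (C3*sin(sqrt(6)*z/2) + C4*cos(sqrt(6)*z/2))*exp(sqrt(6)*z/2)


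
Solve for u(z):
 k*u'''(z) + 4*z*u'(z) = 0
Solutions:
 u(z) = C1 + Integral(C2*airyai(2^(2/3)*z*(-1/k)^(1/3)) + C3*airybi(2^(2/3)*z*(-1/k)^(1/3)), z)


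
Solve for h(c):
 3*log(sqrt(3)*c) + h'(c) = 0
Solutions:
 h(c) = C1 - 3*c*log(c) - 3*c*log(3)/2 + 3*c


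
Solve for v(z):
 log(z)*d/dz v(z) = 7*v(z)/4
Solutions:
 v(z) = C1*exp(7*li(z)/4)


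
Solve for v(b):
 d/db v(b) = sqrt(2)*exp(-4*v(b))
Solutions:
 v(b) = log(-I*(C1 + 4*sqrt(2)*b)^(1/4))
 v(b) = log(I*(C1 + 4*sqrt(2)*b)^(1/4))
 v(b) = log(-(C1 + 4*sqrt(2)*b)^(1/4))
 v(b) = log(C1 + 4*sqrt(2)*b)/4


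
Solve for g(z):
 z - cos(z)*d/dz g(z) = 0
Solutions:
 g(z) = C1 + Integral(z/cos(z), z)


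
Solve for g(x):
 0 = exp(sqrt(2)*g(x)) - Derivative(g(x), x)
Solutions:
 g(x) = sqrt(2)*(2*log(-1/(C1 + x)) - log(2))/4


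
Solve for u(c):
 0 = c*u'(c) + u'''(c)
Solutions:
 u(c) = C1 + Integral(C2*airyai(-c) + C3*airybi(-c), c)


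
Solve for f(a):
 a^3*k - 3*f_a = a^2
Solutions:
 f(a) = C1 + a^4*k/12 - a^3/9


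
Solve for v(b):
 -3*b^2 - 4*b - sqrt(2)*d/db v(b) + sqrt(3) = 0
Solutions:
 v(b) = C1 - sqrt(2)*b^3/2 - sqrt(2)*b^2 + sqrt(6)*b/2


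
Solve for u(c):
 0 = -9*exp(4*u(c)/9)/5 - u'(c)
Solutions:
 u(c) = 9*log(-(1/(C1 + 36*c))^(1/4)) + 9*log(5)/4 + 9*log(3)/2
 u(c) = 9*log(1/(C1 + 36*c))/4 + 9*log(5)/4 + 9*log(3)/2
 u(c) = 9*log(-I*(1/(C1 + 36*c))^(1/4)) + 9*log(5)/4 + 9*log(3)/2
 u(c) = 9*log(I*(1/(C1 + 36*c))^(1/4)) + 9*log(5)/4 + 9*log(3)/2


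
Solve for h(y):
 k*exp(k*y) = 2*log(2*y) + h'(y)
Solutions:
 h(y) = C1 - 2*y*log(y) + 2*y*(1 - log(2)) + exp(k*y)


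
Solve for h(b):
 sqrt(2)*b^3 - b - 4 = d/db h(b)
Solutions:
 h(b) = C1 + sqrt(2)*b^4/4 - b^2/2 - 4*b


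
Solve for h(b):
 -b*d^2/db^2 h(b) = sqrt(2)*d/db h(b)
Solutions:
 h(b) = C1 + C2*b^(1 - sqrt(2))


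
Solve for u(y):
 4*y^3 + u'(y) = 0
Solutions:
 u(y) = C1 - y^4


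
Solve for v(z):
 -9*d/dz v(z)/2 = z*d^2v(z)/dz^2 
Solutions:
 v(z) = C1 + C2/z^(7/2)


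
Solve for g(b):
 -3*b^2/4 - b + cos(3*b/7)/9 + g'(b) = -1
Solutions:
 g(b) = C1 + b^3/4 + b^2/2 - b - 7*sin(3*b/7)/27


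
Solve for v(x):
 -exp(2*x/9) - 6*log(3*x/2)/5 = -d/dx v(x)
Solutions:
 v(x) = C1 + 6*x*log(x)/5 + 6*x*(-1 - log(2) + log(3))/5 + 9*exp(2*x/9)/2


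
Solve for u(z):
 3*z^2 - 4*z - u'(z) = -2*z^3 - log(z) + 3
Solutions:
 u(z) = C1 + z^4/2 + z^3 - 2*z^2 + z*log(z) - 4*z


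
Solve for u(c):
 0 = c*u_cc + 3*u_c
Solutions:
 u(c) = C1 + C2/c^2


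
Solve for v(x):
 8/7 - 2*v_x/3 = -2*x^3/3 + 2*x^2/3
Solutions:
 v(x) = C1 + x^4/4 - x^3/3 + 12*x/7


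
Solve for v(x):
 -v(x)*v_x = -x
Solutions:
 v(x) = -sqrt(C1 + x^2)
 v(x) = sqrt(C1 + x^2)


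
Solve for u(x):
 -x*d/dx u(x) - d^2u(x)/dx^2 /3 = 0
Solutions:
 u(x) = C1 + C2*erf(sqrt(6)*x/2)


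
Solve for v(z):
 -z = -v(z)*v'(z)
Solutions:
 v(z) = -sqrt(C1 + z^2)
 v(z) = sqrt(C1 + z^2)


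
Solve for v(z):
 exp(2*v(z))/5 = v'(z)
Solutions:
 v(z) = log(-1/(C1 + z))/2 - log(2) + log(10)/2
 v(z) = log(-sqrt(-1/(C1 + z))) - log(2) + log(10)/2


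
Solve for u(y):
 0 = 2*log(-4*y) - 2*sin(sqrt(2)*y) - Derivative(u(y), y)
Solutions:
 u(y) = C1 + 2*y*log(-y) - 2*y + 4*y*log(2) + sqrt(2)*cos(sqrt(2)*y)


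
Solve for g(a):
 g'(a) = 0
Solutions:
 g(a) = C1


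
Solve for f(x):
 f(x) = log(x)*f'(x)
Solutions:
 f(x) = C1*exp(li(x))


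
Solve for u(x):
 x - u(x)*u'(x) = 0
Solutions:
 u(x) = -sqrt(C1 + x^2)
 u(x) = sqrt(C1 + x^2)


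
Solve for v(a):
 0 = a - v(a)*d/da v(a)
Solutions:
 v(a) = -sqrt(C1 + a^2)
 v(a) = sqrt(C1 + a^2)


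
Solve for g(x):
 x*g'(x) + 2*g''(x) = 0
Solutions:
 g(x) = C1 + C2*erf(x/2)


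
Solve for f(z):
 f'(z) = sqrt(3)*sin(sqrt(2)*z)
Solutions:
 f(z) = C1 - sqrt(6)*cos(sqrt(2)*z)/2


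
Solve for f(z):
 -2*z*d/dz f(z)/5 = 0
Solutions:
 f(z) = C1


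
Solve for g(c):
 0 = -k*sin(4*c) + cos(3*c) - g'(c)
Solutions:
 g(c) = C1 + k*cos(4*c)/4 + sin(3*c)/3


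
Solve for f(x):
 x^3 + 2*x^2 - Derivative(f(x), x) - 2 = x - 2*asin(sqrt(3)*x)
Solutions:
 f(x) = C1 + x^4/4 + 2*x^3/3 - x^2/2 + 2*x*asin(sqrt(3)*x) - 2*x + 2*sqrt(3)*sqrt(1 - 3*x^2)/3


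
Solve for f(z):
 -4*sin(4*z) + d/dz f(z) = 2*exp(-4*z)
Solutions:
 f(z) = C1 - cos(4*z) - exp(-4*z)/2


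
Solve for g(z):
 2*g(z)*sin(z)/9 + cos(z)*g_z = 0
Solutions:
 g(z) = C1*cos(z)^(2/9)


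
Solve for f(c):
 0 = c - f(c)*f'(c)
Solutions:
 f(c) = -sqrt(C1 + c^2)
 f(c) = sqrt(C1 + c^2)


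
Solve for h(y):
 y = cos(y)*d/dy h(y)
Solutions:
 h(y) = C1 + Integral(y/cos(y), y)


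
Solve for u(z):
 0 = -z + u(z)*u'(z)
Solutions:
 u(z) = -sqrt(C1 + z^2)
 u(z) = sqrt(C1 + z^2)


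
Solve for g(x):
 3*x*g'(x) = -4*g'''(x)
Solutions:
 g(x) = C1 + Integral(C2*airyai(-6^(1/3)*x/2) + C3*airybi(-6^(1/3)*x/2), x)


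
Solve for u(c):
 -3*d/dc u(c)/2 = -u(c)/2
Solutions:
 u(c) = C1*exp(c/3)


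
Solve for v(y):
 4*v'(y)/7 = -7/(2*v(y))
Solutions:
 v(y) = -sqrt(C1 - 49*y)/2
 v(y) = sqrt(C1 - 49*y)/2


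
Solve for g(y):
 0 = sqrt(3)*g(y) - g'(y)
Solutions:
 g(y) = C1*exp(sqrt(3)*y)


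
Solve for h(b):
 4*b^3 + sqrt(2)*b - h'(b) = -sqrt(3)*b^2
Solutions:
 h(b) = C1 + b^4 + sqrt(3)*b^3/3 + sqrt(2)*b^2/2


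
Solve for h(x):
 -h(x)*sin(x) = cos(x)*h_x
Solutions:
 h(x) = C1*cos(x)


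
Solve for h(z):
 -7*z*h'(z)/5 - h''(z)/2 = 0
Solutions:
 h(z) = C1 + C2*erf(sqrt(35)*z/5)


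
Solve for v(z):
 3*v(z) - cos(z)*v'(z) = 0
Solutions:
 v(z) = C1*(sin(z) + 1)^(3/2)/(sin(z) - 1)^(3/2)


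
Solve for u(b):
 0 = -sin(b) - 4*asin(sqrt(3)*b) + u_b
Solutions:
 u(b) = C1 + 4*b*asin(sqrt(3)*b) + 4*sqrt(3)*sqrt(1 - 3*b^2)/3 - cos(b)


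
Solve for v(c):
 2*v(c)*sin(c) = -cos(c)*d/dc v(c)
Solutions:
 v(c) = C1*cos(c)^2


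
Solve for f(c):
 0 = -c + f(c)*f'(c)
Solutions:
 f(c) = -sqrt(C1 + c^2)
 f(c) = sqrt(C1 + c^2)


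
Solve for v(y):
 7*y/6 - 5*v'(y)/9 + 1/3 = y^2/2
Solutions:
 v(y) = C1 - 3*y^3/10 + 21*y^2/20 + 3*y/5


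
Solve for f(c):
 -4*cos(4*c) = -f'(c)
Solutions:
 f(c) = C1 + sin(4*c)


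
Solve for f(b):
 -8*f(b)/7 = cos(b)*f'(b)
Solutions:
 f(b) = C1*(sin(b) - 1)^(4/7)/(sin(b) + 1)^(4/7)


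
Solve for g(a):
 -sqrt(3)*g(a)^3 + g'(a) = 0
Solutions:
 g(a) = -sqrt(2)*sqrt(-1/(C1 + sqrt(3)*a))/2
 g(a) = sqrt(2)*sqrt(-1/(C1 + sqrt(3)*a))/2


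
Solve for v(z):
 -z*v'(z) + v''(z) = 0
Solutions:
 v(z) = C1 + C2*erfi(sqrt(2)*z/2)


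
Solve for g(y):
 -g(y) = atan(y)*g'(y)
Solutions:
 g(y) = C1*exp(-Integral(1/atan(y), y))


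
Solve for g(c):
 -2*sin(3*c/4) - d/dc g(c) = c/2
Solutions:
 g(c) = C1 - c^2/4 + 8*cos(3*c/4)/3


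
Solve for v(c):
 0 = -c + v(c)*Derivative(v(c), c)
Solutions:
 v(c) = -sqrt(C1 + c^2)
 v(c) = sqrt(C1 + c^2)


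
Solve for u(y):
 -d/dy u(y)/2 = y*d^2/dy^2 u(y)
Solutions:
 u(y) = C1 + C2*sqrt(y)


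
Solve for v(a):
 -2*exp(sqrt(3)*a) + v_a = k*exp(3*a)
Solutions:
 v(a) = C1 + k*exp(3*a)/3 + 2*sqrt(3)*exp(sqrt(3)*a)/3


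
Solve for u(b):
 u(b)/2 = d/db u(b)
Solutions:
 u(b) = C1*exp(b/2)


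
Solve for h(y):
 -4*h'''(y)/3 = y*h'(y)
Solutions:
 h(y) = C1 + Integral(C2*airyai(-6^(1/3)*y/2) + C3*airybi(-6^(1/3)*y/2), y)


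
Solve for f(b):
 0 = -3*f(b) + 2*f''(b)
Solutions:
 f(b) = C1*exp(-sqrt(6)*b/2) + C2*exp(sqrt(6)*b/2)


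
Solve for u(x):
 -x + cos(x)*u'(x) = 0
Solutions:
 u(x) = C1 + Integral(x/cos(x), x)


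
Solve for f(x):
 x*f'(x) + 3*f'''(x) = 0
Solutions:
 f(x) = C1 + Integral(C2*airyai(-3^(2/3)*x/3) + C3*airybi(-3^(2/3)*x/3), x)


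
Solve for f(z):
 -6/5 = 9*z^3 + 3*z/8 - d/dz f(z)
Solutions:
 f(z) = C1 + 9*z^4/4 + 3*z^2/16 + 6*z/5


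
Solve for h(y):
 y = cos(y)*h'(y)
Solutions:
 h(y) = C1 + Integral(y/cos(y), y)


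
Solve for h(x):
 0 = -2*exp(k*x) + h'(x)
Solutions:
 h(x) = C1 + 2*exp(k*x)/k


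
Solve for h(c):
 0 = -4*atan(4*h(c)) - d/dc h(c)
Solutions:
 Integral(1/atan(4*_y), (_y, h(c))) = C1 - 4*c


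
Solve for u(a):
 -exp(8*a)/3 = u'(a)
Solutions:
 u(a) = C1 - exp(8*a)/24


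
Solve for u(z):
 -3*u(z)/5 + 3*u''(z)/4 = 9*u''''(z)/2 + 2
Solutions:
 u(z) = (C1*sin(15^(3/4)*2^(1/4)*z*sin(atan(sqrt(455)/5)/2)/15) + C2*cos(15^(3/4)*2^(1/4)*z*sin(atan(sqrt(455)/5)/2)/15))*exp(-15^(3/4)*2^(1/4)*z*cos(atan(sqrt(455)/5)/2)/15) + (C3*sin(15^(3/4)*2^(1/4)*z*sin(atan(sqrt(455)/5)/2)/15) + C4*cos(15^(3/4)*2^(1/4)*z*sin(atan(sqrt(455)/5)/2)/15))*exp(15^(3/4)*2^(1/4)*z*cos(atan(sqrt(455)/5)/2)/15) - 10/3


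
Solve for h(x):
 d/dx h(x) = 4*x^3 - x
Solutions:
 h(x) = C1 + x^4 - x^2/2


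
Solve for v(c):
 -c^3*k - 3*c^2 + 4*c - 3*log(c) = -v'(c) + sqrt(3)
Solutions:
 v(c) = C1 + c^4*k/4 + c^3 - 2*c^2 + 3*c*log(c) - 3*c + sqrt(3)*c


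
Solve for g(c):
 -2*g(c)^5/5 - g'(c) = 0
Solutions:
 g(c) = -5^(1/4)*(1/(C1 + 8*c))^(1/4)
 g(c) = 5^(1/4)*(1/(C1 + 8*c))^(1/4)
 g(c) = -5^(1/4)*I*(1/(C1 + 8*c))^(1/4)
 g(c) = 5^(1/4)*I*(1/(C1 + 8*c))^(1/4)


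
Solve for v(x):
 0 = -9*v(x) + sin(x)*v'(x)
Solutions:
 v(x) = C1*sqrt(cos(x) - 1)*(cos(x)^4 - 4*cos(x)^3 + 6*cos(x)^2 - 4*cos(x) + 1)/(sqrt(cos(x) + 1)*(cos(x)^4 + 4*cos(x)^3 + 6*cos(x)^2 + 4*cos(x) + 1))


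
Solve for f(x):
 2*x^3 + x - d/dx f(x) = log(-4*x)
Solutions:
 f(x) = C1 + x^4/2 + x^2/2 - x*log(-x) + x*(1 - 2*log(2))


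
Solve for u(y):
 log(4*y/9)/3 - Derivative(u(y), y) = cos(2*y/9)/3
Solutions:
 u(y) = C1 + y*log(y)/3 - 2*y*log(3)/3 - y/3 + 2*y*log(2)/3 - 3*sin(2*y/9)/2


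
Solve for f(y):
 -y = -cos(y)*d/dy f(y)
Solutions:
 f(y) = C1 + Integral(y/cos(y), y)


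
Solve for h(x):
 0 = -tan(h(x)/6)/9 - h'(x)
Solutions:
 h(x) = -6*asin(C1*exp(-x/54)) + 6*pi
 h(x) = 6*asin(C1*exp(-x/54))


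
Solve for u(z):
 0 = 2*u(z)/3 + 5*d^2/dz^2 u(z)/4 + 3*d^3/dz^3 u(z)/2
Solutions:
 u(z) = C1*exp(z*(-10 + 25/(36*sqrt(1546) + 1421)^(1/3) + (36*sqrt(1546) + 1421)^(1/3))/36)*sin(sqrt(3)*z*(-(36*sqrt(1546) + 1421)^(1/3) + 25/(36*sqrt(1546) + 1421)^(1/3))/36) + C2*exp(z*(-10 + 25/(36*sqrt(1546) + 1421)^(1/3) + (36*sqrt(1546) + 1421)^(1/3))/36)*cos(sqrt(3)*z*(-(36*sqrt(1546) + 1421)^(1/3) + 25/(36*sqrt(1546) + 1421)^(1/3))/36) + C3*exp(-z*(25/(36*sqrt(1546) + 1421)^(1/3) + 5 + (36*sqrt(1546) + 1421)^(1/3))/18)


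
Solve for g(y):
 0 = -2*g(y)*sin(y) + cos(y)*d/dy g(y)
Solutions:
 g(y) = C1/cos(y)^2


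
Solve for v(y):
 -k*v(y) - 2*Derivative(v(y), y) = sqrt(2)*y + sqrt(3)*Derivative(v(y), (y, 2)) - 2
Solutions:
 v(y) = C1*exp(sqrt(3)*y*(sqrt(-sqrt(3)*k + 1) - 1)/3) + C2*exp(-sqrt(3)*y*(sqrt(-sqrt(3)*k + 1) + 1)/3) - sqrt(2)*y/k + 2/k + 2*sqrt(2)/k^2


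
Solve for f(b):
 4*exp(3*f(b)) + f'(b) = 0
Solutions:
 f(b) = log((-3^(2/3) - 3*3^(1/6)*I)*(1/(C1 + 4*b))^(1/3)/6)
 f(b) = log((-3^(2/3) + 3*3^(1/6)*I)*(1/(C1 + 4*b))^(1/3)/6)
 f(b) = log(1/(C1 + 12*b))/3


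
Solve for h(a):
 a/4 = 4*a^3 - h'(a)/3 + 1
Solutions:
 h(a) = C1 + 3*a^4 - 3*a^2/8 + 3*a


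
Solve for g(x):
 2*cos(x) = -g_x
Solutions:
 g(x) = C1 - 2*sin(x)


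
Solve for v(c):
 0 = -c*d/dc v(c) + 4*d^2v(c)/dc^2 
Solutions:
 v(c) = C1 + C2*erfi(sqrt(2)*c/4)


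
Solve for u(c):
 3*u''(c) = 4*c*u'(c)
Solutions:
 u(c) = C1 + C2*erfi(sqrt(6)*c/3)


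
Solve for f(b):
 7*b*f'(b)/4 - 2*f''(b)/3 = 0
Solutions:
 f(b) = C1 + C2*erfi(sqrt(21)*b/4)


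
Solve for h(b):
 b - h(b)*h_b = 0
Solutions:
 h(b) = -sqrt(C1 + b^2)
 h(b) = sqrt(C1 + b^2)


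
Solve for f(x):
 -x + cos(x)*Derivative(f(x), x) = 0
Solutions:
 f(x) = C1 + Integral(x/cos(x), x)


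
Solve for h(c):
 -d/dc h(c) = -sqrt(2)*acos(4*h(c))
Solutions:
 Integral(1/acos(4*_y), (_y, h(c))) = C1 + sqrt(2)*c


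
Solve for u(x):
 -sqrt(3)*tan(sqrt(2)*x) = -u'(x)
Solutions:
 u(x) = C1 - sqrt(6)*log(cos(sqrt(2)*x))/2


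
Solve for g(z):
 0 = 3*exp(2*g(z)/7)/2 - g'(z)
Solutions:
 g(z) = 7*log(-sqrt(-1/(C1 + 3*z))) + 7*log(7)/2
 g(z) = 7*log(-1/(C1 + 3*z))/2 + 7*log(7)/2


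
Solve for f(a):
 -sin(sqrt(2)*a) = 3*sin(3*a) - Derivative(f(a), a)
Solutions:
 f(a) = C1 - cos(3*a) - sqrt(2)*cos(sqrt(2)*a)/2


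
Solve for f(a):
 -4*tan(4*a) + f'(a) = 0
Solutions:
 f(a) = C1 - log(cos(4*a))


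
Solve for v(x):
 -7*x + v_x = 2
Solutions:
 v(x) = C1 + 7*x^2/2 + 2*x


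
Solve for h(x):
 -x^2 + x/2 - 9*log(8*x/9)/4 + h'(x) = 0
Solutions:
 h(x) = C1 + x^3/3 - x^2/4 + 9*x*log(x)/4 - 9*x*log(3)/2 - 9*x/4 + 27*x*log(2)/4


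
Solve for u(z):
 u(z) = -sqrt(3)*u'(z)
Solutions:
 u(z) = C1*exp(-sqrt(3)*z/3)


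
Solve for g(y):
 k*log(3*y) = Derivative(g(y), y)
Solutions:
 g(y) = C1 + k*y*log(y) - k*y + k*y*log(3)


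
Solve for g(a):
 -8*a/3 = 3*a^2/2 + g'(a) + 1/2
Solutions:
 g(a) = C1 - a^3/2 - 4*a^2/3 - a/2


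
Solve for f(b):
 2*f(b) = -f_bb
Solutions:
 f(b) = C1*sin(sqrt(2)*b) + C2*cos(sqrt(2)*b)


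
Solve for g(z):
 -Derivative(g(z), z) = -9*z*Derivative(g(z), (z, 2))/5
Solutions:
 g(z) = C1 + C2*z^(14/9)


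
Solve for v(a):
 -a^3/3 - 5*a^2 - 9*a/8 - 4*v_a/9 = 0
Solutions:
 v(a) = C1 - 3*a^4/16 - 15*a^3/4 - 81*a^2/64


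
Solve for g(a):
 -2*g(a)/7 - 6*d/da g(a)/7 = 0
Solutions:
 g(a) = C1*exp(-a/3)


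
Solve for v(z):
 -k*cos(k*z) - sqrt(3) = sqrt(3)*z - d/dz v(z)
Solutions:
 v(z) = C1 + sqrt(3)*z^2/2 + sqrt(3)*z + sin(k*z)


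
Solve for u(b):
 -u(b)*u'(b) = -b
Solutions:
 u(b) = -sqrt(C1 + b^2)
 u(b) = sqrt(C1 + b^2)


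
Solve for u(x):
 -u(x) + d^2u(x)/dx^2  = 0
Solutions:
 u(x) = C1*exp(-x) + C2*exp(x)


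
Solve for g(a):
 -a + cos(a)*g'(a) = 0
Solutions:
 g(a) = C1 + Integral(a/cos(a), a)


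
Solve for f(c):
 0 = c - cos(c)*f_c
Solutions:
 f(c) = C1 + Integral(c/cos(c), c)


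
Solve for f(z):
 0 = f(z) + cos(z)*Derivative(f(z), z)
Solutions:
 f(z) = C1*sqrt(sin(z) - 1)/sqrt(sin(z) + 1)


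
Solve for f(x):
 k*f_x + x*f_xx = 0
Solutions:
 f(x) = C1 + x^(1 - re(k))*(C2*sin(log(x)*Abs(im(k))) + C3*cos(log(x)*im(k)))


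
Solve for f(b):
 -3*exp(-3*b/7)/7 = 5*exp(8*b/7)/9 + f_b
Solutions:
 f(b) = C1 - 35*exp(8*b/7)/72 + exp(-3*b/7)


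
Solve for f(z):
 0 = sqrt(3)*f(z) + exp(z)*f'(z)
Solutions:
 f(z) = C1*exp(sqrt(3)*exp(-z))


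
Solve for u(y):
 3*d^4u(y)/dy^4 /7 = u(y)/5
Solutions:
 u(y) = C1*exp(-15^(3/4)*7^(1/4)*y/15) + C2*exp(15^(3/4)*7^(1/4)*y/15) + C3*sin(15^(3/4)*7^(1/4)*y/15) + C4*cos(15^(3/4)*7^(1/4)*y/15)


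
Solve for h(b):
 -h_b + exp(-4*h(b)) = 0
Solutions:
 h(b) = log(-I*(C1 + 4*b)^(1/4))
 h(b) = log(I*(C1 + 4*b)^(1/4))
 h(b) = log(-(C1 + 4*b)^(1/4))
 h(b) = log(C1 + 4*b)/4


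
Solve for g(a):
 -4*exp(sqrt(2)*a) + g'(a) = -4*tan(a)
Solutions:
 g(a) = C1 + 2*sqrt(2)*exp(sqrt(2)*a) + 4*log(cos(a))


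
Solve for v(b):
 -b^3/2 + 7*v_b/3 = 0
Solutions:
 v(b) = C1 + 3*b^4/56


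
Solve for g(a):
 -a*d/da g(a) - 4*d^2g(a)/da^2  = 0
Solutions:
 g(a) = C1 + C2*erf(sqrt(2)*a/4)


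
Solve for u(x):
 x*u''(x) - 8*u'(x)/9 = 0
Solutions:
 u(x) = C1 + C2*x^(17/9)


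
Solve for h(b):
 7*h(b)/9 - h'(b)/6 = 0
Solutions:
 h(b) = C1*exp(14*b/3)


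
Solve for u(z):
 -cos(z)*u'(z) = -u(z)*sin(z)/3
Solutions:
 u(z) = C1/cos(z)^(1/3)


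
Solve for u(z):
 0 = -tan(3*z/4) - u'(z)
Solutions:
 u(z) = C1 + 4*log(cos(3*z/4))/3


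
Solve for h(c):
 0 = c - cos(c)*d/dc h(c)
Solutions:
 h(c) = C1 + Integral(c/cos(c), c)


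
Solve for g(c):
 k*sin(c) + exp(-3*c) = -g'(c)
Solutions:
 g(c) = C1 + k*cos(c) + exp(-3*c)/3


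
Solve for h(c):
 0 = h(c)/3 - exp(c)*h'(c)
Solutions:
 h(c) = C1*exp(-exp(-c)/3)


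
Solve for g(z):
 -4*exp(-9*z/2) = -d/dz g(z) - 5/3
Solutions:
 g(z) = C1 - 5*z/3 - 8*exp(-9*z/2)/9


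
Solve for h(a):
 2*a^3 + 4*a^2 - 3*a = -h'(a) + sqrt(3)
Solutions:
 h(a) = C1 - a^4/2 - 4*a^3/3 + 3*a^2/2 + sqrt(3)*a


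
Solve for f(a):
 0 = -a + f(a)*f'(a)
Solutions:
 f(a) = -sqrt(C1 + a^2)
 f(a) = sqrt(C1 + a^2)


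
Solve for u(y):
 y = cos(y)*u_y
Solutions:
 u(y) = C1 + Integral(y/cos(y), y)


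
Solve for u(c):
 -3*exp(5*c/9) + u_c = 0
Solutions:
 u(c) = C1 + 27*exp(5*c/9)/5


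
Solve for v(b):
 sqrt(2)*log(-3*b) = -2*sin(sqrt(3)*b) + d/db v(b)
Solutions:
 v(b) = C1 + sqrt(2)*b*(log(-b) - 1) + sqrt(2)*b*log(3) - 2*sqrt(3)*cos(sqrt(3)*b)/3


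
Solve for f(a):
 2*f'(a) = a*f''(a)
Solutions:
 f(a) = C1 + C2*a^3


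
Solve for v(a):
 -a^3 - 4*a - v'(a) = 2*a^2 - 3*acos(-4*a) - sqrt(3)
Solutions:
 v(a) = C1 - a^4/4 - 2*a^3/3 - 2*a^2 + 3*a*acos(-4*a) + sqrt(3)*a + 3*sqrt(1 - 16*a^2)/4


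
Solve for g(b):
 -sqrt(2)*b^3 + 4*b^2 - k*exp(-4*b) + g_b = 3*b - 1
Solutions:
 g(b) = C1 + sqrt(2)*b^4/4 - 4*b^3/3 + 3*b^2/2 - b - k*exp(-4*b)/4


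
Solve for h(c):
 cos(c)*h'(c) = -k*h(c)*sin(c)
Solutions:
 h(c) = C1*exp(k*log(cos(c)))


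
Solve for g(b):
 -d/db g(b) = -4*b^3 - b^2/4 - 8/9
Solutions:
 g(b) = C1 + b^4 + b^3/12 + 8*b/9


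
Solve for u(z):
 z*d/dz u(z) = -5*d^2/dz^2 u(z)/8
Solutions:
 u(z) = C1 + C2*erf(2*sqrt(5)*z/5)


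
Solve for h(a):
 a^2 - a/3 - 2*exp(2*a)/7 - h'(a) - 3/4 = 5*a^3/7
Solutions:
 h(a) = C1 - 5*a^4/28 + a^3/3 - a^2/6 - 3*a/4 - exp(2*a)/7


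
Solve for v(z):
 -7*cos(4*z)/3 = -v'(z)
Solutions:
 v(z) = C1 + 7*sin(4*z)/12


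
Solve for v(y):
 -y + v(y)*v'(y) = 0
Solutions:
 v(y) = -sqrt(C1 + y^2)
 v(y) = sqrt(C1 + y^2)


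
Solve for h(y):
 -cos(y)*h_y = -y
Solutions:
 h(y) = C1 + Integral(y/cos(y), y)


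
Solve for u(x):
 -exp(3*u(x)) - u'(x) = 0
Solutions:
 u(x) = log((-3^(2/3) - 3*3^(1/6)*I)*(1/(C1 + x))^(1/3)/6)
 u(x) = log((-3^(2/3) + 3*3^(1/6)*I)*(1/(C1 + x))^(1/3)/6)
 u(x) = log(1/(C1 + 3*x))/3


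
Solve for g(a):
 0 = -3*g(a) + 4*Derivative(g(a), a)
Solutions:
 g(a) = C1*exp(3*a/4)


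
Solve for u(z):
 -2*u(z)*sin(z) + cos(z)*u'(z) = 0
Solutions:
 u(z) = C1/cos(z)^2


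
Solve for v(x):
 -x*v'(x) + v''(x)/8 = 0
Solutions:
 v(x) = C1 + C2*erfi(2*x)


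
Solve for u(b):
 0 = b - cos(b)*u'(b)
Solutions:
 u(b) = C1 + Integral(b/cos(b), b)


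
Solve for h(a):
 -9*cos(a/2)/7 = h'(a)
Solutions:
 h(a) = C1 - 18*sin(a/2)/7


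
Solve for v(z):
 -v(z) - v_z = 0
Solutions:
 v(z) = C1*exp(-z)


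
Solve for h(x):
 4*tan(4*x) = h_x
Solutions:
 h(x) = C1 - log(cos(4*x))


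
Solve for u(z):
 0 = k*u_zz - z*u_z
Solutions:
 u(z) = C1 + C2*erf(sqrt(2)*z*sqrt(-1/k)/2)/sqrt(-1/k)


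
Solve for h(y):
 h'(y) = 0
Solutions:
 h(y) = C1


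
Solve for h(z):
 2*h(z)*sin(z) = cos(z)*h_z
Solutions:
 h(z) = C1/cos(z)^2


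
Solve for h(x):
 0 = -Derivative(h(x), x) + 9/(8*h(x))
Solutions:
 h(x) = -sqrt(C1 + 9*x)/2
 h(x) = sqrt(C1 + 9*x)/2


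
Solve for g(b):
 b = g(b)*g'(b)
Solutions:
 g(b) = -sqrt(C1 + b^2)
 g(b) = sqrt(C1 + b^2)


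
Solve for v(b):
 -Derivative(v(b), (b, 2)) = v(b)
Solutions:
 v(b) = C1*sin(b) + C2*cos(b)


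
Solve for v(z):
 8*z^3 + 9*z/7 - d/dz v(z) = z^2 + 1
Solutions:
 v(z) = C1 + 2*z^4 - z^3/3 + 9*z^2/14 - z


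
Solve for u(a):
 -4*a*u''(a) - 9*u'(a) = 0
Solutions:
 u(a) = C1 + C2/a^(5/4)


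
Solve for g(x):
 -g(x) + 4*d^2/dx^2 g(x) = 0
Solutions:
 g(x) = C1*exp(-x/2) + C2*exp(x/2)


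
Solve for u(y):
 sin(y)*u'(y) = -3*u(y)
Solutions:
 u(y) = C1*(cos(y) + 1)^(3/2)/(cos(y) - 1)^(3/2)


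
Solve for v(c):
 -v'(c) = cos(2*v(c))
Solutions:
 v(c) = -asin((C1 + exp(4*c))/(C1 - exp(4*c)))/2 + pi/2
 v(c) = asin((C1 + exp(4*c))/(C1 - exp(4*c)))/2


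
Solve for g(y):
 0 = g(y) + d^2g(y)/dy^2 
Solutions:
 g(y) = C1*sin(y) + C2*cos(y)


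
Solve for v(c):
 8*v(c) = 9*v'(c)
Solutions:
 v(c) = C1*exp(8*c/9)


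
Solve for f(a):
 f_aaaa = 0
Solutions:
 f(a) = C1 + C2*a + C3*a^2 + C4*a^3


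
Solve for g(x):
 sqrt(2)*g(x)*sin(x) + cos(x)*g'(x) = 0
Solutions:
 g(x) = C1*cos(x)^(sqrt(2))


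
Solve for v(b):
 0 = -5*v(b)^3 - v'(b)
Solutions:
 v(b) = -sqrt(2)*sqrt(-1/(C1 - 5*b))/2
 v(b) = sqrt(2)*sqrt(-1/(C1 - 5*b))/2


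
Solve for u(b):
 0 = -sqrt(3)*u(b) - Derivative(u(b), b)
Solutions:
 u(b) = C1*exp(-sqrt(3)*b)


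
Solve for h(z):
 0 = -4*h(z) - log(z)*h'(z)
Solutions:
 h(z) = C1*exp(-4*li(z))


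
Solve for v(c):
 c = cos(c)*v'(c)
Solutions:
 v(c) = C1 + Integral(c/cos(c), c)


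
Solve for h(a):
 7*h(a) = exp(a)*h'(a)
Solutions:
 h(a) = C1*exp(-7*exp(-a))


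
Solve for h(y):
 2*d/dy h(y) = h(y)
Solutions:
 h(y) = C1*exp(y/2)


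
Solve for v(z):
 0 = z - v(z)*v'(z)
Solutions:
 v(z) = -sqrt(C1 + z^2)
 v(z) = sqrt(C1 + z^2)


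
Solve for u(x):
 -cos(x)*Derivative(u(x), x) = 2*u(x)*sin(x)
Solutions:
 u(x) = C1*cos(x)^2


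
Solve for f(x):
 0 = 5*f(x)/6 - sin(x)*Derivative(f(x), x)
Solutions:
 f(x) = C1*(cos(x) - 1)^(5/12)/(cos(x) + 1)^(5/12)


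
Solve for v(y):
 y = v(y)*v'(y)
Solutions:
 v(y) = -sqrt(C1 + y^2)
 v(y) = sqrt(C1 + y^2)


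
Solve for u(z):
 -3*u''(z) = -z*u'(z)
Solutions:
 u(z) = C1 + C2*erfi(sqrt(6)*z/6)


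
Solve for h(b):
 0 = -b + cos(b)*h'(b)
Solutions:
 h(b) = C1 + Integral(b/cos(b), b)


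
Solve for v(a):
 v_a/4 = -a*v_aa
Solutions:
 v(a) = C1 + C2*a^(3/4)


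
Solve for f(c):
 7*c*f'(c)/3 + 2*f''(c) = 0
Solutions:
 f(c) = C1 + C2*erf(sqrt(21)*c/6)


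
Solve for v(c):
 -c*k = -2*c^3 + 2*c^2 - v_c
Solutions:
 v(c) = C1 - c^4/2 + 2*c^3/3 + c^2*k/2


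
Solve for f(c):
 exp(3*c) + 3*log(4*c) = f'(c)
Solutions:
 f(c) = C1 + 3*c*log(c) + 3*c*(-1 + 2*log(2)) + exp(3*c)/3


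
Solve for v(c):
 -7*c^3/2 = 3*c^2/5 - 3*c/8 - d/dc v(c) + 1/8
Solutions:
 v(c) = C1 + 7*c^4/8 + c^3/5 - 3*c^2/16 + c/8


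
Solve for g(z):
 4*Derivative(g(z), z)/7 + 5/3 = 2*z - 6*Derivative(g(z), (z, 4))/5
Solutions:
 g(z) = C1 + C4*exp(-10^(1/3)*21^(2/3)*z/21) + 7*z^2/4 - 35*z/12 + (C2*sin(10^(1/3)*3^(1/6)*7^(2/3)*z/14) + C3*cos(10^(1/3)*3^(1/6)*7^(2/3)*z/14))*exp(10^(1/3)*21^(2/3)*z/42)


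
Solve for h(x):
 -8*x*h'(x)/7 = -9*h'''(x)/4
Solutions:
 h(x) = C1 + Integral(C2*airyai(2*147^(1/3)*2^(2/3)*x/21) + C3*airybi(2*147^(1/3)*2^(2/3)*x/21), x)


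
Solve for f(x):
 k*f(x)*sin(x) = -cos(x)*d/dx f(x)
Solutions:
 f(x) = C1*exp(k*log(cos(x)))


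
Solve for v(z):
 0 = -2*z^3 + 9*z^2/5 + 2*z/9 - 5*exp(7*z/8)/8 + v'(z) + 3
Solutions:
 v(z) = C1 + z^4/2 - 3*z^3/5 - z^2/9 - 3*z + 5*exp(7*z/8)/7


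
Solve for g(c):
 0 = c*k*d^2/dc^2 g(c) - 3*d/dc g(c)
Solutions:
 g(c) = C1 + c^(((re(k) + 3)*re(k) + im(k)^2)/(re(k)^2 + im(k)^2))*(C2*sin(3*log(c)*Abs(im(k))/(re(k)^2 + im(k)^2)) + C3*cos(3*log(c)*im(k)/(re(k)^2 + im(k)^2)))


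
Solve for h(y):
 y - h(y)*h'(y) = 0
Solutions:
 h(y) = -sqrt(C1 + y^2)
 h(y) = sqrt(C1 + y^2)


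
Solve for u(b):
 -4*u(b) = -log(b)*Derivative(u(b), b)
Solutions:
 u(b) = C1*exp(4*li(b))


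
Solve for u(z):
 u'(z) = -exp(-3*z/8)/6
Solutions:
 u(z) = C1 + 4*exp(-3*z/8)/9


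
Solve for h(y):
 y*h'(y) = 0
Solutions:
 h(y) = C1


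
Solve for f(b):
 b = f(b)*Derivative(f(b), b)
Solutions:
 f(b) = -sqrt(C1 + b^2)
 f(b) = sqrt(C1 + b^2)


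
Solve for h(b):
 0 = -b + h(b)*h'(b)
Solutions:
 h(b) = -sqrt(C1 + b^2)
 h(b) = sqrt(C1 + b^2)


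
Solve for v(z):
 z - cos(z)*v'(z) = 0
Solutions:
 v(z) = C1 + Integral(z/cos(z), z)


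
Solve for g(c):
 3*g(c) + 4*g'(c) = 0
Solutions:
 g(c) = C1*exp(-3*c/4)


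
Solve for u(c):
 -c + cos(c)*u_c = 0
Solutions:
 u(c) = C1 + Integral(c/cos(c), c)


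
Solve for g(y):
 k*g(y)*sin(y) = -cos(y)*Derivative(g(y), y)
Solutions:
 g(y) = C1*exp(k*log(cos(y)))


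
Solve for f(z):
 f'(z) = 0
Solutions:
 f(z) = C1


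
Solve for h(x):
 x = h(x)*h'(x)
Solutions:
 h(x) = -sqrt(C1 + x^2)
 h(x) = sqrt(C1 + x^2)


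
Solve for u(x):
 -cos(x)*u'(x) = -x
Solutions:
 u(x) = C1 + Integral(x/cos(x), x)


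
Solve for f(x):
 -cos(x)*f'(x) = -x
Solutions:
 f(x) = C1 + Integral(x/cos(x), x)


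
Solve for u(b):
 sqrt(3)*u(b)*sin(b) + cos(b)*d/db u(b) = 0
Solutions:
 u(b) = C1*cos(b)^(sqrt(3))


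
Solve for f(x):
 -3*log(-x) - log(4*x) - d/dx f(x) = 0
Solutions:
 f(x) = C1 - 4*x*log(x) + x*(-2*log(2) + 4 - 3*I*pi)


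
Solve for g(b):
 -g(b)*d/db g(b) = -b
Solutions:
 g(b) = -sqrt(C1 + b^2)
 g(b) = sqrt(C1 + b^2)


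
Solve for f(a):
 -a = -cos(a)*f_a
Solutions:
 f(a) = C1 + Integral(a/cos(a), a)
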